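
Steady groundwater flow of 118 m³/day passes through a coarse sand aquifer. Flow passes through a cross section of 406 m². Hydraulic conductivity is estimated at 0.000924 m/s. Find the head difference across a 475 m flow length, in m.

Convert K: 0.000924 m/s × 86400 = 79.83 m/day.
From Q = K·A·i, i = Q / (K·A) = 118 / (79.83 × 406.0) = 0.003641.
Head loss Δh = i · L = 0.003641 × 475 = 1.729 m.

1.73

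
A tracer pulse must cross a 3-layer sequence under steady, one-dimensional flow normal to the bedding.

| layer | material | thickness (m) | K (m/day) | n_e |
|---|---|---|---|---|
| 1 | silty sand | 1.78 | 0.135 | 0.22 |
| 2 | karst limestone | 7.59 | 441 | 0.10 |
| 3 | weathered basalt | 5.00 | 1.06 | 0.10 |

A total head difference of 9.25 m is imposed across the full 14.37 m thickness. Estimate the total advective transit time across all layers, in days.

3.20

With flow normal to the layers, continuity requires the same specific discharge q through every layer.
Σ(b_i/K_i) = 1.78/0.135 + 7.59/441 + 5.00/1.06 = 17.92 d.
q = Δh / Σ(b_i/K_i) = 9.25 / 17.92 = 0.5162 m/day.
In each layer the seepage velocity is v_i = q/n_i, so the layer transit time is t_i = b_i·n_i / q:
  layer 1 (silty sand): t_1 = 1.78 × 0.22 / 0.5162 = 0.7586 d
  layer 2 (karst limestone): t_2 = 7.59 × 0.10 / 0.5162 = 1.470 d
  layer 3 (weathered basalt): t_3 = 5.00 × 0.10 / 0.5162 = 0.9686 d
Total t = Σ t_i = 3.198 days.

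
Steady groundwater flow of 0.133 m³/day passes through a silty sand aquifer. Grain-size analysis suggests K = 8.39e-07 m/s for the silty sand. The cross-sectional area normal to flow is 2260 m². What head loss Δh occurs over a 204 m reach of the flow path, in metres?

0.166

Convert K: 8.39e-07 m/s × 86400 = 0.07249 m/day.
From Q = K·A·i, i = Q / (K·A) = 0.133 / (0.07249 × 2260) = 0.0008118.
Head loss Δh = i · L = 0.0008118 × 204 = 0.1656 m.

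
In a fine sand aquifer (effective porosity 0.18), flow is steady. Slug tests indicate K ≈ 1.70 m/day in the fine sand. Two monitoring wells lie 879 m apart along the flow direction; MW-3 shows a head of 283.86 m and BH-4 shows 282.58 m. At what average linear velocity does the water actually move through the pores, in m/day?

Hydraulic gradient i = (283.86 − 282.58) / 879 = 1.28 / 879 = 0.001456.
Darcy flux q = K · i = 1.700 × 0.001456 = 0.002476 m/day.
Seepage velocity v = q / n_e = 0.002476 / 0.18 = 0.01375 m/day.

0.0138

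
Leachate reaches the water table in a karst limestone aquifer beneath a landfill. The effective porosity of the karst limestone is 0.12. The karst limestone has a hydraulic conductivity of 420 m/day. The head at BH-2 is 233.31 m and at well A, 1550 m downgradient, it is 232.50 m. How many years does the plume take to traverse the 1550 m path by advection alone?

Hydraulic gradient i = (233.31 − 232.50) / 1550 = 0.81 / 1550 = 0.0005226.
Darcy flux q = K · i = 420.0 × 0.0005226 = 0.2195 m/day.
Seepage velocity v = q / n_e = 0.2195 / 0.12 = 1.829 m/day.
Travel time t = L / v = 1550 / 1.829 = 847.4 days = 2.320 years.

2.32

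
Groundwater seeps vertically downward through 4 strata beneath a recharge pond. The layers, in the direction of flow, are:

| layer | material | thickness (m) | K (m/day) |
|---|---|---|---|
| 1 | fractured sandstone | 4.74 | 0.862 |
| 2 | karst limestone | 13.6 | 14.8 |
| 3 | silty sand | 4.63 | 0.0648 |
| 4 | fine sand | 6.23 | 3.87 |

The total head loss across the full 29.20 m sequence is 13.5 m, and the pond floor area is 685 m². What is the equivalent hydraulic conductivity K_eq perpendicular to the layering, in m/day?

0.367

Flow is perpendicular to layering, so the layers act in series and the equivalent K is the thickness-weighted harmonic mean.
Total thickness L = 4.74 + 13.6 + 4.63 + 6.23 = 29.20 m.
Σ(b_i/K_i) = 4.74/0.862 + 13.6/14.8 + 4.63/0.0648 + 6.23/3.87 = 79.48 d.
K_eq = L / Σ(b_i/K_i) = 29.20 / 79.48 = 0.3674 m/day.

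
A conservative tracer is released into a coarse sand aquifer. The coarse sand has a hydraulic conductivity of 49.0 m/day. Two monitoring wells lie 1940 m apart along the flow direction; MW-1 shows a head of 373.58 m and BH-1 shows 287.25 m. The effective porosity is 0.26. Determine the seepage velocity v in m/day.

8.39

Hydraulic gradient i = (373.58 − 287.25) / 1940 = 86.33 / 1940 = 0.04450.
Darcy flux q = K · i = 49.00 × 0.04450 = 2.180 m/day.
Seepage velocity v = q / n_e = 2.180 / 0.26 = 8.387 m/day.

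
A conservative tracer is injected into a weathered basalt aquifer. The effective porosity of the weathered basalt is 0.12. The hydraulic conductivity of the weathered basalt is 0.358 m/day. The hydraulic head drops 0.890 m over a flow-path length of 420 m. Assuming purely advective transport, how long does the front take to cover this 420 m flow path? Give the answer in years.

182

Hydraulic gradient i = Δh / L = 0.890 / 420 = 0.002119.
Darcy flux q = K · i = 0.3580 × 0.002119 = 0.0007586 m/day.
Seepage velocity v = q / n_e = 0.0007586 / 0.12 = 0.006322 m/day.
Travel time t = L / v = 420 / 0.006322 = 66437 days = 181.9 years.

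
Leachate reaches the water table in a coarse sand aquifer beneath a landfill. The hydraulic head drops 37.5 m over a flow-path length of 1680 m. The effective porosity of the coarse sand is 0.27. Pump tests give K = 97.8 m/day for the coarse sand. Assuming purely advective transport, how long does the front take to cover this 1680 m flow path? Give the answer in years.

Hydraulic gradient i = Δh / L = 37.5 / 1680 = 0.02232.
Darcy flux q = K · i = 97.80 × 0.02232 = 2.183 m/day.
Seepage velocity v = q / n_e = 2.183 / 0.27 = 8.085 m/day.
Travel time t = L / v = 1680 / 8.085 = 207.8 days = 0.5689 years.

0.569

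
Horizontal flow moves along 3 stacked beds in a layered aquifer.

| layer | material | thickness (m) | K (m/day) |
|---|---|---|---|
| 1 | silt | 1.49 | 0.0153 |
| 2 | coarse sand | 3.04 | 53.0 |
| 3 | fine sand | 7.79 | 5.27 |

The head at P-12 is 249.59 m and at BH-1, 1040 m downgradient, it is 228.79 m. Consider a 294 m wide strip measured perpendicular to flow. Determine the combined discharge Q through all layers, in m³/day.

1190

Flow is parallel to layering, so each bed carries its own Darcy discharge and the transmissivities add.
Σ(K_i·b_i) = 0.0153×1.49 + 53.0×3.04 + 5.27×7.79 = 202.2 m²/day.
Hydraulic gradient i = (249.59 − 228.79) / 1040 = 20.8 / 1040 = 0.02000.
Q = Σ(K_i·b_i) · W · i = 202.2 × 294 × 0.02000 = 1189 m³/day.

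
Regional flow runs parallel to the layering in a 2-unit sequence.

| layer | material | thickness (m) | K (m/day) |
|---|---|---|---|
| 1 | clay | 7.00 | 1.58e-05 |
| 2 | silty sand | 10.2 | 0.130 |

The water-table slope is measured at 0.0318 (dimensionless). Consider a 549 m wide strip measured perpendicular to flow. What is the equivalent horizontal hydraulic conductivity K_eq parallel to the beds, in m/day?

0.0771

Flow is parallel to layering, so each bed carries its own Darcy discharge and the transmissivities add.
Σ(K_i·b_i) = 1.58e-05×7.00 + 0.130×10.2 = 1.326 m²/day.
Total thickness b = 17.20 m, so K_eq = Σ(K_i·b_i)/b = 0.07710 m/day.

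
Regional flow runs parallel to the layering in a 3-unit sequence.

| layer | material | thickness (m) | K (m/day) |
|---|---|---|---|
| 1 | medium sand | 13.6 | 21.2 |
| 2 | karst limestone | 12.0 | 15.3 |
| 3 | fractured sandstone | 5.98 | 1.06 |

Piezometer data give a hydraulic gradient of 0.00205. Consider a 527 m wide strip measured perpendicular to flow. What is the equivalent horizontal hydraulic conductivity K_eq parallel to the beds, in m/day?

Flow is parallel to layering, so each bed carries its own Darcy discharge and the transmissivities add.
Σ(K_i·b_i) = 21.2×13.6 + 15.3×12.0 + 1.06×5.98 = 478.3 m²/day.
Total thickness b = 31.58 m, so K_eq = Σ(K_i·b_i)/b = 15.14 m/day.

15.1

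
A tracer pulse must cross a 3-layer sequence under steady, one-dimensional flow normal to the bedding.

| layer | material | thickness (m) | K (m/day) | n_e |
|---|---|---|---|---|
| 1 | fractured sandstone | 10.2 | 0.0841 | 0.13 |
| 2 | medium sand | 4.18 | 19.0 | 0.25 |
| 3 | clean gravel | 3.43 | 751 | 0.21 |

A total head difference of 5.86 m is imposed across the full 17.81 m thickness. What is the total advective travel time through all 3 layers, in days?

With flow normal to the layers, continuity requires the same specific discharge q through every layer.
Σ(b_i/K_i) = 10.2/0.0841 + 4.18/19.0 + 3.43/751 = 121.5 d.
q = Δh / Σ(b_i/K_i) = 5.86 / 121.5 = 0.04823 m/day.
In each layer the seepage velocity is v_i = q/n_i, so the layer transit time is t_i = b_i·n_i / q:
  layer 1 (fractured sandstone): t_1 = 10.2 × 0.13 / 0.04823 = 27.49 d
  layer 2 (medium sand): t_2 = 4.18 × 0.25 / 0.04823 = 21.67 d
  layer 3 (clean gravel): t_3 = 3.43 × 0.21 / 0.04823 = 14.94 d
Total t = Σ t_i = 64.10 days.

64.1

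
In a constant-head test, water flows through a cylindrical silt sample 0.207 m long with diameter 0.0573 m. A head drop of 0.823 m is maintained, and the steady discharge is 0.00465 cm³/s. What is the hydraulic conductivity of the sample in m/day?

0.0392

Cross-sectional area A = π·(d/2)² = π × (0.0573/2)² = 0.002579 m².
Convert discharge: 0.00465 cm³/s = 4.650e-09 m³/s.
Darcy's law rearranged: K = Q·L / (A·Δh) = 4.650e-09 × 0.207 / (0.002579 × 0.823) = 4.535e-07 m/s = 0.03919 m/day.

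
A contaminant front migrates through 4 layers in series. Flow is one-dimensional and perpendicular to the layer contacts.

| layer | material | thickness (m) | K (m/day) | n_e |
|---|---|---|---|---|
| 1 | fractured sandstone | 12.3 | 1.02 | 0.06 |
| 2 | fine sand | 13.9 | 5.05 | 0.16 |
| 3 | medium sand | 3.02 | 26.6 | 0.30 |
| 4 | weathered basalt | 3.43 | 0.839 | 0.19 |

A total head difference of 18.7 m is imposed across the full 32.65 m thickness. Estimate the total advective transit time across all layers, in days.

4.60

With flow normal to the layers, continuity requires the same specific discharge q through every layer.
Σ(b_i/K_i) = 12.3/1.02 + 13.9/5.05 + 3.02/26.6 + 3.43/0.839 = 19.01 d.
q = Δh / Σ(b_i/K_i) = 18.7 / 19.01 = 0.9835 m/day.
In each layer the seepage velocity is v_i = q/n_i, so the layer transit time is t_i = b_i·n_i / q:
  layer 1 (fractured sandstone): t_1 = 12.3 × 0.06 / 0.9835 = 0.7504 d
  layer 2 (fine sand): t_2 = 13.9 × 0.16 / 0.9835 = 2.261 d
  layer 3 (medium sand): t_3 = 3.02 × 0.30 / 0.9835 = 0.9212 d
  layer 4 (weathered basalt): t_4 = 3.43 × 0.19 / 0.9835 = 0.6626 d
Total t = Σ t_i = 4.595 days.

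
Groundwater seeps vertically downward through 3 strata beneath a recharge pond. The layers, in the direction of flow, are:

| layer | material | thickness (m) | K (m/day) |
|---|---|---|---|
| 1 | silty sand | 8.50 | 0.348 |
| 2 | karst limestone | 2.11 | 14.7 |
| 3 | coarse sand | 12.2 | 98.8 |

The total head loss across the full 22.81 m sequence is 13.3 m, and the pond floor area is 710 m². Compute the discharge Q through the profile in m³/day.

Flow is perpendicular to layering, so the layers act in series and the equivalent K is the thickness-weighted harmonic mean.
Total thickness L = 8.50 + 2.11 + 12.2 = 22.81 m.
Σ(b_i/K_i) = 8.50/0.348 + 2.11/14.7 + 12.2/98.8 = 24.69 d.
K_eq = L / Σ(b_i/K_i) = 22.81 / 24.69 = 0.9238 m/day.
Q = K_eq · A · (Δh/L) = 0.9238 × 710 × (13.3/22.81) = 382.4 m³/day.

382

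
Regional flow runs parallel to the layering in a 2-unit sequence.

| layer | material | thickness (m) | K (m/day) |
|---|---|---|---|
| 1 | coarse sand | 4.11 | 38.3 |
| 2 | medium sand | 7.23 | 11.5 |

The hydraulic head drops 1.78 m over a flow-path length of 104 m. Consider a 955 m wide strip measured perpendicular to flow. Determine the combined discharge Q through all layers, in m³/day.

3930

Flow is parallel to layering, so each bed carries its own Darcy discharge and the transmissivities add.
Σ(K_i·b_i) = 38.3×4.11 + 11.5×7.23 = 240.6 m²/day.
Hydraulic gradient i = Δh / L = 1.78 / 104 = 0.01712.
Q = Σ(K_i·b_i) · W · i = 240.6 × 955 × 0.01712 = 3932 m³/day.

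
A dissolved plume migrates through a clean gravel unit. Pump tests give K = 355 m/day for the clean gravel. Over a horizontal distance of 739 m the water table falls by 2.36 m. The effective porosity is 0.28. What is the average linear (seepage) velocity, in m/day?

4.05

Hydraulic gradient i = Δh / L = 2.36 / 739 = 0.003194.
Darcy flux q = K · i = 355.0 × 0.003194 = 1.134 m/day.
Seepage velocity v = q / n_e = 1.134 / 0.28 = 4.049 m/day.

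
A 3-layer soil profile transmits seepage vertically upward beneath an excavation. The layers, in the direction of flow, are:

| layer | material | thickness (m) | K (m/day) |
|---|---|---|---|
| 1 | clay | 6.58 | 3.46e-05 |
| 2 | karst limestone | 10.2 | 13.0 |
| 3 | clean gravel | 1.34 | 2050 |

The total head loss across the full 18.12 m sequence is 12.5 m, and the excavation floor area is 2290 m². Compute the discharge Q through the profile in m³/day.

Flow is perpendicular to layering, so the layers act in series and the equivalent K is the thickness-weighted harmonic mean.
Total thickness L = 6.58 + 10.2 + 1.34 = 18.12 m.
Σ(b_i/K_i) = 6.58/3.46e-05 + 10.2/13.0 + 1.34/2050 = 1.902e+05 d.
K_eq = L / Σ(b_i/K_i) = 18.12 / 1.902e+05 = 9.528e-05 m/day.
Q = K_eq · A · (Δh/L) = 9.528e-05 × 2290 × (12.5/18.12) = 0.1505 m³/day.

0.151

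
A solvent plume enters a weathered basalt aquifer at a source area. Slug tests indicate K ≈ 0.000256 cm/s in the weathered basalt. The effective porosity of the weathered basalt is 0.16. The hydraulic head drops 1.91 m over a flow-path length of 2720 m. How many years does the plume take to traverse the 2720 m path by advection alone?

Convert K: 0.000256 cm/s × 864 = 0.2212 m/day.
Hydraulic gradient i = Δh / L = 1.91 / 2720 = 0.0007022.
Darcy flux q = K · i = 0.2212 × 0.0007022 = 0.0001553 m/day.
Seepage velocity v = q / n_e = 0.0001553 / 0.16 = 0.0009707 m/day.
Travel time t = L / v = 2720 / 0.0009707 = 2.802e+06 days = 7672 years.

7670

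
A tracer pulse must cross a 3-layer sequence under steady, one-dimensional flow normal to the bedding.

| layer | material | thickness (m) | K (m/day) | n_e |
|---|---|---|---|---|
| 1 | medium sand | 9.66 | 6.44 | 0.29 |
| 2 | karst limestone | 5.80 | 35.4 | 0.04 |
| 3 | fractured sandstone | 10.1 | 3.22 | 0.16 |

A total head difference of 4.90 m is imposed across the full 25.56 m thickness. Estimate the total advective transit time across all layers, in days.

4.55

With flow normal to the layers, continuity requires the same specific discharge q through every layer.
Σ(b_i/K_i) = 9.66/6.44 + 5.80/35.4 + 10.1/3.22 = 4.800 d.
q = Δh / Σ(b_i/K_i) = 4.90 / 4.800 = 1.021 m/day.
In each layer the seepage velocity is v_i = q/n_i, so the layer transit time is t_i = b_i·n_i / q:
  layer 1 (medium sand): t_1 = 9.66 × 0.29 / 1.021 = 2.745 d
  layer 2 (karst limestone): t_2 = 5.80 × 0.04 / 1.021 = 0.2273 d
  layer 3 (fractured sandstone): t_3 = 10.1 × 0.16 / 1.021 = 1.583 d
Total t = Σ t_i = 4.555 days.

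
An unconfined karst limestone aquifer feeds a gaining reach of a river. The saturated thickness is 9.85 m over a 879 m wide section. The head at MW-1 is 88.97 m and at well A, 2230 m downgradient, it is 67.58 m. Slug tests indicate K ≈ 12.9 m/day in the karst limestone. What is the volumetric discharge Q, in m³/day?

Cross-sectional area A = 879 × 9.85 = 8658 m².
Hydraulic gradient i = (88.97 − 67.58) / 2230 = 21.39 / 2230 = 0.009592.
Darcy's law: Q = K · A · i = 12.90 × 8658 × 0.009592 = 1071 m³/day.

1070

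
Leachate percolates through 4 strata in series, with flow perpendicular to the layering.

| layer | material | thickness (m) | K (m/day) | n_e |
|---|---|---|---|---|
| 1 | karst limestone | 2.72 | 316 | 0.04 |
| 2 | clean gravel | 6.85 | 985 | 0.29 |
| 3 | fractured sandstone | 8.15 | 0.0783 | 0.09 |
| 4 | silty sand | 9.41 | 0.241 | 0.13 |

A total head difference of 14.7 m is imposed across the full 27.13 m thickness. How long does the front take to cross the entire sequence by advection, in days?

39.5

With flow normal to the layers, continuity requires the same specific discharge q through every layer.
Σ(b_i/K_i) = 2.72/316 + 6.85/985 + 8.15/0.0783 + 9.41/0.241 = 143.1 d.
q = Δh / Σ(b_i/K_i) = 14.7 / 143.1 = 0.1027 m/day.
In each layer the seepage velocity is v_i = q/n_i, so the layer transit time is t_i = b_i·n_i / q:
  layer 1 (karst limestone): t_1 = 2.72 × 0.04 / 0.1027 = 1.059 d
  layer 2 (clean gravel): t_2 = 6.85 × 0.29 / 0.1027 = 19.34 d
  layer 3 (fractured sandstone): t_3 = 8.15 × 0.09 / 0.1027 = 7.143 d
  layer 4 (silty sand): t_4 = 9.41 × 0.13 / 0.1027 = 11.91 d
Total t = Σ t_i = 39.46 days.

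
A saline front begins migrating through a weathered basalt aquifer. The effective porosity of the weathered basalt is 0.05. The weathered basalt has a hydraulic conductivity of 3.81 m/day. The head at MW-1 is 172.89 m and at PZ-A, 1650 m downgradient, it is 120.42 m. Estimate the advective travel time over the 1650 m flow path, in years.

1.86

Hydraulic gradient i = (172.89 − 120.42) / 1650 = 52.47 / 1650 = 0.03180.
Darcy flux q = K · i = 3.810 × 0.03180 = 0.1212 m/day.
Seepage velocity v = q / n_e = 0.1212 / 0.05 = 2.423 m/day.
Travel time t = L / v = 1650 / 2.423 = 680.9 days = 1.864 years.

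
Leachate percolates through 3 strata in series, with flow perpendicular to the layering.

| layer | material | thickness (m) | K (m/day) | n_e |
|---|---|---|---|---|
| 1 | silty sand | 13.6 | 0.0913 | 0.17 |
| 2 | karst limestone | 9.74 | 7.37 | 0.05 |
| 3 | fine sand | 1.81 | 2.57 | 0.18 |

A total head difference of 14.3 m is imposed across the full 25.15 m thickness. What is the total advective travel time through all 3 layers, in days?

With flow normal to the layers, continuity requires the same specific discharge q through every layer.
Σ(b_i/K_i) = 13.6/0.0913 + 9.74/7.37 + 1.81/2.57 = 151.0 d.
q = Δh / Σ(b_i/K_i) = 14.3 / 151.0 = 0.09471 m/day.
In each layer the seepage velocity is v_i = q/n_i, so the layer transit time is t_i = b_i·n_i / q:
  layer 1 (silty sand): t_1 = 13.6 × 0.17 / 0.09471 = 24.41 d
  layer 2 (karst limestone): t_2 = 9.74 × 0.05 / 0.09471 = 5.142 d
  layer 3 (fine sand): t_3 = 1.81 × 0.18 / 0.09471 = 3.440 d
Total t = Σ t_i = 32.99 days.

33.0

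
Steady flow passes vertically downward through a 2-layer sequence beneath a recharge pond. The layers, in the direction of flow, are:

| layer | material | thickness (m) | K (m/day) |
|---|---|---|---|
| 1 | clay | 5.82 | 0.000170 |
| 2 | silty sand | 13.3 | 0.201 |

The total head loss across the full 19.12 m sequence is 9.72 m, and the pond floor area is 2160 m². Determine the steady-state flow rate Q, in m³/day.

Flow is perpendicular to layering, so the layers act in series and the equivalent K is the thickness-weighted harmonic mean.
Total thickness L = 5.82 + 13.3 = 19.12 m.
Σ(b_i/K_i) = 5.82/0.000170 + 13.3/0.201 = 34301 d.
K_eq = L / Σ(b_i/K_i) = 19.12 / 34301 = 0.0005574 m/day.
Q = K_eq · A · (Δh/L) = 0.0005574 × 2160 × (9.72/19.12) = 0.6121 m³/day.

0.612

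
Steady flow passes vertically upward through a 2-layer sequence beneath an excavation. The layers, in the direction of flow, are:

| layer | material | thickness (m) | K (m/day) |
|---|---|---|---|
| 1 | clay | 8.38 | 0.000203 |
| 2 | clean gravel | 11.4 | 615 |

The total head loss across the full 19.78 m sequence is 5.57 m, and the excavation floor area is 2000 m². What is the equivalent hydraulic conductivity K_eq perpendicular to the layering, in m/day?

0.000479

Flow is perpendicular to layering, so the layers act in series and the equivalent K is the thickness-weighted harmonic mean.
Total thickness L = 8.38 + 11.4 = 19.78 m.
Σ(b_i/K_i) = 8.38/0.000203 + 11.4/615 = 41281 d.
K_eq = L / Σ(b_i/K_i) = 19.78 / 41281 = 0.0004792 m/day.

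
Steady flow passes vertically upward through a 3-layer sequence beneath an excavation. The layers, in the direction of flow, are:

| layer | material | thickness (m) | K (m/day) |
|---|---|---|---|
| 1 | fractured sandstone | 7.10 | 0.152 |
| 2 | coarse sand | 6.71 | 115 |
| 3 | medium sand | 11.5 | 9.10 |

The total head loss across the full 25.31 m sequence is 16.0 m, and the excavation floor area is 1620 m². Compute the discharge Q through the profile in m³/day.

540

Flow is perpendicular to layering, so the layers act in series and the equivalent K is the thickness-weighted harmonic mean.
Total thickness L = 7.10 + 6.71 + 11.5 = 25.31 m.
Σ(b_i/K_i) = 7.10/0.152 + 6.71/115 + 11.5/9.10 = 48.03 d.
K_eq = L / Σ(b_i/K_i) = 25.31 / 48.03 = 0.5269 m/day.
Q = K_eq · A · (Δh/L) = 0.5269 × 1620 × (16.0/25.31) = 539.6 m³/day.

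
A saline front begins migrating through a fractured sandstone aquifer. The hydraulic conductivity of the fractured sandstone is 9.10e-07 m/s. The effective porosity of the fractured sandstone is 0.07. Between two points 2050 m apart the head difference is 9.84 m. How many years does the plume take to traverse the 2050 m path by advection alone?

1040

Convert K: 9.10e-07 m/s × 86400 = 0.07862 m/day.
Hydraulic gradient i = Δh / L = 9.84 / 2050 = 0.004800.
Darcy flux q = K · i = 0.07862 × 0.004800 = 0.0003774 m/day.
Seepage velocity v = q / n_e = 0.0003774 / 0.07 = 0.005391 m/day.
Travel time t = L / v = 2050 / 0.005391 = 3.802e+05 days = 1041 years.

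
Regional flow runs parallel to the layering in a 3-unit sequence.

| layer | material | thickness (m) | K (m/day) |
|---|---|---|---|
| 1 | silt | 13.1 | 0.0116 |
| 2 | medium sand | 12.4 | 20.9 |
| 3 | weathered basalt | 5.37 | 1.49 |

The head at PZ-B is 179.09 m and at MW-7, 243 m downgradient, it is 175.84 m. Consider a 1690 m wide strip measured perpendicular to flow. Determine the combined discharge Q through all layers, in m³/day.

6040

Flow is parallel to layering, so each bed carries its own Darcy discharge and the transmissivities add.
Σ(K_i·b_i) = 0.0116×13.1 + 20.9×12.4 + 1.49×5.37 = 267.3 m²/day.
Hydraulic gradient i = (179.09 − 175.84) / 243 = 3.25 / 243 = 0.01337.
Q = Σ(K_i·b_i) · W · i = 267.3 × 1690 × 0.01337 = 6042 m³/day.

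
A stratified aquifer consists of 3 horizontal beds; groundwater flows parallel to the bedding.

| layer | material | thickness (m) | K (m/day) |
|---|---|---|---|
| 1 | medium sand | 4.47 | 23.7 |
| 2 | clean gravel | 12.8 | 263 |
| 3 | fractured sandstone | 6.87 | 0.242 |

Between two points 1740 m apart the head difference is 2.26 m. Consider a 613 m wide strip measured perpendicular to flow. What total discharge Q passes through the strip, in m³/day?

2770

Flow is parallel to layering, so each bed carries its own Darcy discharge and the transmissivities add.
Σ(K_i·b_i) = 23.7×4.47 + 263×12.8 + 0.242×6.87 = 3474 m²/day.
Hydraulic gradient i = Δh / L = 2.26 / 1740 = 0.001299.
Q = Σ(K_i·b_i) · W · i = 3474 × 613 × 0.001299 = 2766 m³/day.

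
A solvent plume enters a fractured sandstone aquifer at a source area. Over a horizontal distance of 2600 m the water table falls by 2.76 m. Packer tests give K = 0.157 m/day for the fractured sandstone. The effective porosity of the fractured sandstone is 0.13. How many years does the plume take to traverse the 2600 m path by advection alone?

5550

Hydraulic gradient i = Δh / L = 2.76 / 2600 = 0.001062.
Darcy flux q = K · i = 0.1570 × 0.001062 = 0.0001667 m/day.
Seepage velocity v = q / n_e = 0.0001667 / 0.13 = 0.001282 m/day.
Travel time t = L / v = 2600 / 0.001282 = 2.028e+06 days = 5553 years.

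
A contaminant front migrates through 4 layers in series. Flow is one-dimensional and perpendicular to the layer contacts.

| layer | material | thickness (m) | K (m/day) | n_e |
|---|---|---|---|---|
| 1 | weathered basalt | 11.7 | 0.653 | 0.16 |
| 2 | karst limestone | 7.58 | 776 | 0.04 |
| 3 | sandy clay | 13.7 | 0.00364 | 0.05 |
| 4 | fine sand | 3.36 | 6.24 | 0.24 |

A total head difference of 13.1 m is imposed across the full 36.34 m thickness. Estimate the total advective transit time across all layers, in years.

2.90

With flow normal to the layers, continuity requires the same specific discharge q through every layer.
Σ(b_i/K_i) = 11.7/0.653 + 7.58/776 + 13.7/0.00364 + 3.36/6.24 = 3782 d.
q = Δh / Σ(b_i/K_i) = 13.1 / 3782 = 0.003464 m/day.
In each layer the seepage velocity is v_i = q/n_i, so the layer transit time is t_i = b_i·n_i / q:
  layer 1 (weathered basalt): t_1 = 11.7 × 0.16 / 0.003464 = 540.5 d
  layer 2 (karst limestone): t_2 = 7.58 × 0.04 / 0.003464 = 87.54 d
  layer 3 (sandy clay): t_3 = 13.7 × 0.05 / 0.003464 = 197.8 d
  layer 4 (fine sand): t_4 = 3.36 × 0.24 / 0.003464 = 232.8 d
Total t = Σ t_i = 1059 days = 2.898 years.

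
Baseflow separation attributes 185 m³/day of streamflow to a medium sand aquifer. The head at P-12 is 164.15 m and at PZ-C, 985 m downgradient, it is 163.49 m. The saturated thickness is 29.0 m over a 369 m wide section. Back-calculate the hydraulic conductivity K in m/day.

25.8

Cross-sectional area A = 369 × 29.0 = 10701 m².
Hydraulic gradient i = (164.15 − 163.49) / 985 = 0.66 / 985 = 0.0006701.
From Q = K·A·i, K = Q / (A·i) = 185 / (10701 × 0.0006701) = 25.80 m/day.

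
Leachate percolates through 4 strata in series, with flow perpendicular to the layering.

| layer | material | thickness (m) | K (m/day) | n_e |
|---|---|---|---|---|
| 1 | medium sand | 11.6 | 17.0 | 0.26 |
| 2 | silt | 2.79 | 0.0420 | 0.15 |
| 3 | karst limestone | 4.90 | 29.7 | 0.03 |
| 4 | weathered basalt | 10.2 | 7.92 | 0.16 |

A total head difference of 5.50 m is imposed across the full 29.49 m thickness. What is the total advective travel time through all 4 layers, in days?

With flow normal to the layers, continuity requires the same specific discharge q through every layer.
Σ(b_i/K_i) = 11.6/17.0 + 2.79/0.0420 + 4.90/29.7 + 10.2/7.92 = 68.56 d.
q = Δh / Σ(b_i/K_i) = 5.50 / 68.56 = 0.08022 m/day.
In each layer the seepage velocity is v_i = q/n_i, so the layer transit time is t_i = b_i·n_i / q:
  layer 1 (medium sand): t_1 = 11.6 × 0.26 / 0.08022 = 37.60 d
  layer 2 (silt): t_2 = 2.79 × 0.15 / 0.08022 = 5.217 d
  layer 3 (karst limestone): t_3 = 4.90 × 0.03 / 0.08022 = 1.833 d
  layer 4 (weathered basalt): t_4 = 10.2 × 0.16 / 0.08022 = 20.34 d
Total t = Σ t_i = 64.99 days.

65.0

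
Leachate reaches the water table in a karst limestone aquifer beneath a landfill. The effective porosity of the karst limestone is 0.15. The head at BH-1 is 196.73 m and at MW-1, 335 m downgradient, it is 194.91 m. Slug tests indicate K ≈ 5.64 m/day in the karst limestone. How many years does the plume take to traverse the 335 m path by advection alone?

4.49

Hydraulic gradient i = (196.73 − 194.91) / 335 = 1.82 / 335 = 0.005433.
Darcy flux q = K · i = 5.640 × 0.005433 = 0.03064 m/day.
Seepage velocity v = q / n_e = 0.03064 / 0.15 = 0.2043 m/day.
Travel time t = L / v = 335 / 0.2043 = 1640 days = 4.490 years.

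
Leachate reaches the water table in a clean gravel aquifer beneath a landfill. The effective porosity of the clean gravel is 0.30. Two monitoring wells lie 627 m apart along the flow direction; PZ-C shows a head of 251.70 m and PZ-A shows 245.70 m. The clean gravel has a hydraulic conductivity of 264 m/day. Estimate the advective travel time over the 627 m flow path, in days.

Hydraulic gradient i = (251.70 − 245.70) / 627 = 6 / 627 = 0.009569.
Darcy flux q = K · i = 264.0 × 0.009569 = 2.526 m/day.
Seepage velocity v = q / n_e = 2.526 / 0.30 = 8.421 m/day.
Travel time t = L / v = 627 / 8.421 = 74.46 days.

74.5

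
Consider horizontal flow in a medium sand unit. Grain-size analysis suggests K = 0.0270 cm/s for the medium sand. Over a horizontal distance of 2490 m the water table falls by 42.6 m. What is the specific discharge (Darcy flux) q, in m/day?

0.399

Convert K: 0.0270 cm/s × 864 = 23.33 m/day.
Hydraulic gradient i = Δh / L = 42.6 / 2490 = 0.01711.
Specific discharge q = K · i = 23.33 × 0.01711 = 0.3991 m/day.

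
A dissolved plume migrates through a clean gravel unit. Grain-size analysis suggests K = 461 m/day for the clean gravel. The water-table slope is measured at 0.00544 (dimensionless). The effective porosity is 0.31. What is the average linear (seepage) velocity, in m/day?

Hydraulic gradient i = 0.00544.
Darcy flux q = K · i = 461.0 × 0.005440 = 2.508 m/day.
Seepage velocity v = q / n_e = 2.508 / 0.31 = 8.090 m/day.

8.09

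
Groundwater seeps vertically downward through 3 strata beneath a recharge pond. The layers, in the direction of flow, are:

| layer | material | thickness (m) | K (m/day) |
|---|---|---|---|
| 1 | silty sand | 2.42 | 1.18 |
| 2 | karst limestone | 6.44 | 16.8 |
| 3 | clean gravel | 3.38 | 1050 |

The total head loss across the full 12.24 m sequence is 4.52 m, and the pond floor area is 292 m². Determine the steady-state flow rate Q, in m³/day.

541

Flow is perpendicular to layering, so the layers act in series and the equivalent K is the thickness-weighted harmonic mean.
Total thickness L = 2.42 + 6.44 + 3.38 = 12.24 m.
Σ(b_i/K_i) = 2.42/1.18 + 6.44/16.8 + 3.38/1050 = 2.437 d.
K_eq = L / Σ(b_i/K_i) = 12.24 / 2.437 = 5.022 m/day.
Q = K_eq · A · (Δh/L) = 5.022 × 292 × (4.52/12.24) = 541.5 m³/day.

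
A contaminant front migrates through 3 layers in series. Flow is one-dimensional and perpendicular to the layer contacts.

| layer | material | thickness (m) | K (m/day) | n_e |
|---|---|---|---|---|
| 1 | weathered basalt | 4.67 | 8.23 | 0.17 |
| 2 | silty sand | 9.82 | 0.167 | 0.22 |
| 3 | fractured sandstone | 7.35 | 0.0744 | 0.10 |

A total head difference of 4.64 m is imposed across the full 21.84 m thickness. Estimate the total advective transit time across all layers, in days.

126

With flow normal to the layers, continuity requires the same specific discharge q through every layer.
Σ(b_i/K_i) = 4.67/8.23 + 9.82/0.167 + 7.35/0.0744 = 158.2 d.
q = Δh / Σ(b_i/K_i) = 4.64 / 158.2 = 0.02934 m/day.
In each layer the seepage velocity is v_i = q/n_i, so the layer transit time is t_i = b_i·n_i / q:
  layer 1 (weathered basalt): t_1 = 4.67 × 0.17 / 0.02934 = 27.06 d
  layer 2 (silty sand): t_2 = 9.82 × 0.22 / 0.02934 = 73.64 d
  layer 3 (fractured sandstone): t_3 = 7.35 × 0.10 / 0.02934 = 25.05 d
Total t = Σ t_i = 125.8 days.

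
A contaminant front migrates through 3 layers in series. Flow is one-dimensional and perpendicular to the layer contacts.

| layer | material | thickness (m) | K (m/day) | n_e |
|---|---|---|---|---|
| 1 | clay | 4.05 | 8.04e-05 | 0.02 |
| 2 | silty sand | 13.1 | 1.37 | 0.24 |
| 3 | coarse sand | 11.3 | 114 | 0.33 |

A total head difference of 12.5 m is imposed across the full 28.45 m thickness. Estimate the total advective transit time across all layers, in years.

With flow normal to the layers, continuity requires the same specific discharge q through every layer.
Σ(b_i/K_i) = 4.05/8.04e-05 + 13.1/1.37 + 11.3/114 = 50383 d.
q = Δh / Σ(b_i/K_i) = 12.5 / 50383 = 0.0002481 m/day.
In each layer the seepage velocity is v_i = q/n_i, so the layer transit time is t_i = b_i·n_i / q:
  layer 1 (clay): t_1 = 4.05 × 0.02 / 0.0002481 = 326.5 d
  layer 2 (silty sand): t_2 = 13.1 × 0.24 / 0.0002481 = 12672 d
  layer 3 (coarse sand): t_3 = 11.3 × 0.33 / 0.0002481 = 15030 d
Total t = Σ t_i = 28029 days = 76.74 years.

76.7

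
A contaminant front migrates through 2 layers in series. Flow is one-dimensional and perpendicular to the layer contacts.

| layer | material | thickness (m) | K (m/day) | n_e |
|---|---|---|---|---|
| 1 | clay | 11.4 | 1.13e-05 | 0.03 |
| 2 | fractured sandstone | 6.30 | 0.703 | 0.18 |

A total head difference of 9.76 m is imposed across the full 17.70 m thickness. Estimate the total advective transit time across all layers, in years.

With flow normal to the layers, continuity requires the same specific discharge q through every layer.
Σ(b_i/K_i) = 11.4/1.13e-05 + 6.30/0.703 = 1.009e+06 d.
q = Δh / Σ(b_i/K_i) = 9.76 / 1.009e+06 = 9.674e-06 m/day.
In each layer the seepage velocity is v_i = q/n_i, so the layer transit time is t_i = b_i·n_i / q:
  layer 1 (clay): t_1 = 11.4 × 0.03 / 9.674e-06 = 35351 d
  layer 2 (fractured sandstone): t_2 = 6.30 × 0.18 / 9.674e-06 = 1.172e+05 d
Total t = Σ t_i = 1.526e+05 days = 417.7 years.

418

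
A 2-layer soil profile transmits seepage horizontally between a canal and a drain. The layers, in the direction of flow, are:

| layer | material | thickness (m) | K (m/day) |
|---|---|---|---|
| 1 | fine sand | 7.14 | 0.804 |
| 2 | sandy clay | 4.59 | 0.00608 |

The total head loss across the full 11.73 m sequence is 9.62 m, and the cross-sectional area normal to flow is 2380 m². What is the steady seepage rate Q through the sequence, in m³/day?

Flow is perpendicular to layering, so the layers act in series and the equivalent K is the thickness-weighted harmonic mean.
Total thickness L = 7.14 + 4.59 = 11.73 m.
Σ(b_i/K_i) = 7.14/0.804 + 4.59/0.00608 = 763.8 d.
K_eq = L / Σ(b_i/K_i) = 11.73 / 763.8 = 0.01536 m/day.
Q = K_eq · A · (Δh/L) = 0.01536 × 2380 × (9.62/11.73) = 29.98 m³/day.

30.0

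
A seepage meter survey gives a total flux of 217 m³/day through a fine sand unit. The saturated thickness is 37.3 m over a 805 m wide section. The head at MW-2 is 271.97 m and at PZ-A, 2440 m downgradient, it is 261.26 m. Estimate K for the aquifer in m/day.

Cross-sectional area A = 805 × 37.3 = 30026 m².
Hydraulic gradient i = (271.97 − 261.26) / 2440 = 10.71 / 2440 = 0.004389.
From Q = K·A·i, K = Q / (A·i) = 217 / (30026 × 0.004389) = 1.646 m/day.

1.65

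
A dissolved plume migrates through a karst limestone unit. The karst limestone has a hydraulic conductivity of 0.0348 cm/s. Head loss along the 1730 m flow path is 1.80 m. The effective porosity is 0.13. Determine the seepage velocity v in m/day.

0.241

Convert K: 0.0348 cm/s × 864 = 30.07 m/day.
Hydraulic gradient i = Δh / L = 1.80 / 1730 = 0.001040.
Darcy flux q = K · i = 30.07 × 0.001040 = 0.03128 m/day.
Seepage velocity v = q / n_e = 0.03128 / 0.13 = 0.2406 m/day.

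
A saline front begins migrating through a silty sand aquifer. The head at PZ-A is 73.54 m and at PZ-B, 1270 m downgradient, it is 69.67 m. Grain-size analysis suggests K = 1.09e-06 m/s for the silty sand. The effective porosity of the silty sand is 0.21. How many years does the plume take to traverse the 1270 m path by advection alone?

Convert K: 1.09e-06 m/s × 86400 = 0.09418 m/day.
Hydraulic gradient i = (73.54 − 69.67) / 1270 = 3.87 / 1270 = 0.003047.
Darcy flux q = K · i = 0.09418 × 0.003047 = 0.0002870 m/day.
Seepage velocity v = q / n_e = 0.0002870 / 0.21 = 0.001367 m/day.
Travel time t = L / v = 1270 / 0.001367 = 9.293e+05 days = 2544 years.

2540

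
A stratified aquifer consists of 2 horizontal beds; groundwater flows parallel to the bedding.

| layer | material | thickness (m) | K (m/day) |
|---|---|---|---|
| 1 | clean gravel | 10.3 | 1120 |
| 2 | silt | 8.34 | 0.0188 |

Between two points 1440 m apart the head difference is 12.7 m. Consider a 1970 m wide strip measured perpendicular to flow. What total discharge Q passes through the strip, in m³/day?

Flow is parallel to layering, so each bed carries its own Darcy discharge and the transmissivities add.
Σ(K_i·b_i) = 1120×10.3 + 0.0188×8.34 = 11536 m²/day.
Hydraulic gradient i = Δh / L = 12.7 / 1440 = 0.008819.
Q = Σ(K_i·b_i) · W · i = 11536 × 1970 × 0.008819 = 2.004e+05 m³/day.

200000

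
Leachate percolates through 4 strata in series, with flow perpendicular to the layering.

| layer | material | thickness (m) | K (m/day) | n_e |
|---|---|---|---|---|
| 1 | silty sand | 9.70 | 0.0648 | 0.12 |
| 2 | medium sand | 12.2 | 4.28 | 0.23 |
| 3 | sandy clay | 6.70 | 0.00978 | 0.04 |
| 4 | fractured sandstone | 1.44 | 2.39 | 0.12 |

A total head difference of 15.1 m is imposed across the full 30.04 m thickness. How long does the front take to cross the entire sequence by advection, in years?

0.670

With flow normal to the layers, continuity requires the same specific discharge q through every layer.
Σ(b_i/K_i) = 9.70/0.0648 + 12.2/4.28 + 6.70/0.00978 + 1.44/2.39 = 838.2 d.
q = Δh / Σ(b_i/K_i) = 15.1 / 838.2 = 0.01801 m/day.
In each layer the seepage velocity is v_i = q/n_i, so the layer transit time is t_i = b_i·n_i / q:
  layer 1 (silty sand): t_1 = 9.70 × 0.12 / 0.01801 = 64.61 d
  layer 2 (medium sand): t_2 = 12.2 × 0.23 / 0.01801 = 155.8 d
  layer 3 (sandy clay): t_3 = 6.70 × 0.04 / 0.01801 = 14.88 d
  layer 4 (fractured sandstone): t_4 = 1.44 × 0.12 / 0.01801 = 9.592 d
Total t = Σ t_i = 244.8 days = 0.6704 years.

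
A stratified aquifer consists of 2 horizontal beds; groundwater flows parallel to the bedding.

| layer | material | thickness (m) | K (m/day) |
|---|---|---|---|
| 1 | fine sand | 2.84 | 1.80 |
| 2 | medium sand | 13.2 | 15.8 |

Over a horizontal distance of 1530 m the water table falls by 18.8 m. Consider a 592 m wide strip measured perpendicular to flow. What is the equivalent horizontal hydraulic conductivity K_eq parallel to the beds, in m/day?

Flow is parallel to layering, so each bed carries its own Darcy discharge and the transmissivities add.
Σ(K_i·b_i) = 1.80×2.84 + 15.8×13.2 = 213.7 m²/day.
Total thickness b = 16.04 m, so K_eq = Σ(K_i·b_i)/b = 13.32 m/day.

13.3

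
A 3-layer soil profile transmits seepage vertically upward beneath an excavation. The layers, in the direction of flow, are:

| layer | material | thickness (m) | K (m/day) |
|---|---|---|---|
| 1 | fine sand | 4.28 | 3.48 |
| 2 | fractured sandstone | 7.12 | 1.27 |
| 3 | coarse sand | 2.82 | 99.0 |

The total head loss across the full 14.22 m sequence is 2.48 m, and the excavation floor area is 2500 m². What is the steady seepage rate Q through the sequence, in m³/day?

Flow is perpendicular to layering, so the layers act in series and the equivalent K is the thickness-weighted harmonic mean.
Total thickness L = 4.28 + 7.12 + 2.82 = 14.22 m.
Σ(b_i/K_i) = 4.28/3.48 + 7.12/1.27 + 2.82/99.0 = 6.865 d.
K_eq = L / Σ(b_i/K_i) = 14.22 / 6.865 = 2.071 m/day.
Q = K_eq · A · (Δh/L) = 2.071 × 2500 × (2.48/14.22) = 903.2 m³/day.

903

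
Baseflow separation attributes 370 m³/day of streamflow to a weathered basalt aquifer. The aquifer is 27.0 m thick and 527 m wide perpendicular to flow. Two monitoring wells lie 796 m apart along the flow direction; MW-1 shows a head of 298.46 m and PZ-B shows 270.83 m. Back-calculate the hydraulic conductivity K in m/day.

Cross-sectional area A = 527 × 27.0 = 14229 m².
Hydraulic gradient i = (298.46 − 270.83) / 796 = 27.63 / 796 = 0.03471.
From Q = K·A·i, K = Q / (A·i) = 370 / (14229 × 0.03471) = 0.7491 m/day.

0.749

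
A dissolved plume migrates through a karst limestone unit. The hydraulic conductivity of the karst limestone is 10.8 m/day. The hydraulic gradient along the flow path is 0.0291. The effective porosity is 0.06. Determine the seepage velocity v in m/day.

5.24

Hydraulic gradient i = 0.0291.
Darcy flux q = K · i = 10.80 × 0.02910 = 0.3143 m/day.
Seepage velocity v = q / n_e = 0.3143 / 0.06 = 5.238 m/day.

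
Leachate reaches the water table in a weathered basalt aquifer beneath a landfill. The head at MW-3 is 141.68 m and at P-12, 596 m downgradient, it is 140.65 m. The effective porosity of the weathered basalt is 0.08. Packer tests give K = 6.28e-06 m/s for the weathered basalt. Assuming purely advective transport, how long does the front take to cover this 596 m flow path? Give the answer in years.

139

Convert K: 6.28e-06 m/s × 86400 = 0.5426 m/day.
Hydraulic gradient i = (141.68 − 140.65) / 596 = 1.03 / 596 = 0.001728.
Darcy flux q = K · i = 0.5426 × 0.001728 = 0.0009377 m/day.
Seepage velocity v = q / n_e = 0.0009377 / 0.08 = 0.01172 m/day.
Travel time t = L / v = 596 / 0.01172 = 50848 days = 139.2 years.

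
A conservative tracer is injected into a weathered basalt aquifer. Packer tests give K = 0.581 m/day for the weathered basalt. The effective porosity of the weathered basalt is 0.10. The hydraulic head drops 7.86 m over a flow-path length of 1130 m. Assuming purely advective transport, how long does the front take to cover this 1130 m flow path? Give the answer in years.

76.6

Hydraulic gradient i = Δh / L = 7.86 / 1130 = 0.006956.
Darcy flux q = K · i = 0.5810 × 0.006956 = 0.004041 m/day.
Seepage velocity v = q / n_e = 0.004041 / 0.10 = 0.04041 m/day.
Travel time t = L / v = 1130 / 0.04041 = 27961 days = 76.55 years.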